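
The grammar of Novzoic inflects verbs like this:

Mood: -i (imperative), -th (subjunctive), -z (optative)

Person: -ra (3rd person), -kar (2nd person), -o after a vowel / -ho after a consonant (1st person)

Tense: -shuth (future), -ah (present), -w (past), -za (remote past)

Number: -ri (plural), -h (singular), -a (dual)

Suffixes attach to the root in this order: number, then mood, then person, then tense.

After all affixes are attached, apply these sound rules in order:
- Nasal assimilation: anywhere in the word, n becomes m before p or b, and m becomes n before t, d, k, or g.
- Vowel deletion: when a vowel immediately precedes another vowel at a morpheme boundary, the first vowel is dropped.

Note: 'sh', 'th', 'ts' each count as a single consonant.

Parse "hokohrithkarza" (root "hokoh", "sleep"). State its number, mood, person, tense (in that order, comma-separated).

plural, subjunctive, 2nd person, remote past

Segment: hokoh-ri-th-kar-za.
number: -ri → plural.
mood: -th → subjunctive.
person: -kar → 2nd person.
tense: -za → remote past.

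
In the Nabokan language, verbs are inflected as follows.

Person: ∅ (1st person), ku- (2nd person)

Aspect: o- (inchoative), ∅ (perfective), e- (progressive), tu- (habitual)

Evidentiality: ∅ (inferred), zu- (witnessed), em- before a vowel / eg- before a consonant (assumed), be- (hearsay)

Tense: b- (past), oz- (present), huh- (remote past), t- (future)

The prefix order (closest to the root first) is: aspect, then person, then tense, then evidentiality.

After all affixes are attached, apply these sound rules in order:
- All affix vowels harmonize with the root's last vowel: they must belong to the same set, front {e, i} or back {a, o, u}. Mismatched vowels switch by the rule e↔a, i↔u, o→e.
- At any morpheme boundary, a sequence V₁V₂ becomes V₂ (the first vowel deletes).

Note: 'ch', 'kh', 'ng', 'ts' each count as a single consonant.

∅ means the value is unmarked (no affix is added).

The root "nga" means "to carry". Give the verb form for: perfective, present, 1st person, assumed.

amoznga

aspect = perfective: zero marking, form stays nga.
person = 1st person: zero marking, form stays nga.
Attach tense present oz- → oznga.
Attach evidentiality assumed em- (before vowel 'o') → emoznga.
Apply vowel harmony: emoznga → amoznga.
Vowel deletion: no change.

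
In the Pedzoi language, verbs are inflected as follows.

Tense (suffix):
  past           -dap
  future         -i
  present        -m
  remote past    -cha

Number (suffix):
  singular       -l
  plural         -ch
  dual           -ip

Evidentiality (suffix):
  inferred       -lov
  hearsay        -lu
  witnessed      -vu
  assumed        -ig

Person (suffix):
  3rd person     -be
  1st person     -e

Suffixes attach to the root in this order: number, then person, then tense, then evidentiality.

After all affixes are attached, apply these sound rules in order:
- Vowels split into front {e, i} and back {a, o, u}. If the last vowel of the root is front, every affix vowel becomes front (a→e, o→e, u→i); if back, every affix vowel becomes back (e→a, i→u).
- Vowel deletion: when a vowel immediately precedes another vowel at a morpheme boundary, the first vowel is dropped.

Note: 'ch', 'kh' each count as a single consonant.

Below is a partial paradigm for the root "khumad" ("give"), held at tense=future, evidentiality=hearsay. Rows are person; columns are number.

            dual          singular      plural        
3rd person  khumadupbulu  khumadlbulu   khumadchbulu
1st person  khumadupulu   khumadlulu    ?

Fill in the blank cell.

Attach number plural -ch → khumadch.
Attach person 1st person -e → khumadche.
Attach tense future -i → khumadchei.
Attach evidentiality hearsay -lu → khumadcheilu.
Apply vowel harmony: khumadcheilu → khumadchaulu.
Apply vowel deletion: khumadchaulu → khumadchulu.

khumadchulu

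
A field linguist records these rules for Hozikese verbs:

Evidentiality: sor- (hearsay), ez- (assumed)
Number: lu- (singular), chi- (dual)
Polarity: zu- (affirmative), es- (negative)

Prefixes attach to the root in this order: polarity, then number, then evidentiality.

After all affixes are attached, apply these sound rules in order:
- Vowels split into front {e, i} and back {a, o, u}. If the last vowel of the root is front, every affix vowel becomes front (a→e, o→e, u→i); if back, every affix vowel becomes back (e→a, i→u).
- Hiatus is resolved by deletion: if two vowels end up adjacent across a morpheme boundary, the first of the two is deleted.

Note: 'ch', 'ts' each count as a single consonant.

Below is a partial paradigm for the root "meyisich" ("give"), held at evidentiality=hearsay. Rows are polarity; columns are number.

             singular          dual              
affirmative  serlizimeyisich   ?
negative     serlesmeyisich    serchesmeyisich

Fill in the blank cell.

serchizimeyisich

Attach polarity affirmative zu- → zumeyisich.
Attach number dual chi- → chizumeyisich.
Attach evidentiality hearsay sor- → sorchizumeyisich.
Apply vowel harmony: sorchizumeyisich → serchizimeyisich.
Vowel deletion: no change.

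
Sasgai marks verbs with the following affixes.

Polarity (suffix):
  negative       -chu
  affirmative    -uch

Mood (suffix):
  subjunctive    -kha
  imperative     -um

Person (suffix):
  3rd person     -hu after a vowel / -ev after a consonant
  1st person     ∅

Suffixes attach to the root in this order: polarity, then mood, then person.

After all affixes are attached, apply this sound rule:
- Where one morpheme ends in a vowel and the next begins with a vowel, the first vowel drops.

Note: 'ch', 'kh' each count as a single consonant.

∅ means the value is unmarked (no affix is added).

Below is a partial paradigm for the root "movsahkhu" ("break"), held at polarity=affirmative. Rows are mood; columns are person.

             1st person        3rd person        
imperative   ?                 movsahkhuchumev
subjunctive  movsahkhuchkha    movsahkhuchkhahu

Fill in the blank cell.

Attach polarity affirmative -uch → movsahkhuuch.
Attach mood imperative -um → movsahkhuuchum.
person = 1st person: zero marking, form stays movsahkhuuchum.
Apply vowel deletion: movsahkhuuchum → movsahkhuchum.

movsahkhuchum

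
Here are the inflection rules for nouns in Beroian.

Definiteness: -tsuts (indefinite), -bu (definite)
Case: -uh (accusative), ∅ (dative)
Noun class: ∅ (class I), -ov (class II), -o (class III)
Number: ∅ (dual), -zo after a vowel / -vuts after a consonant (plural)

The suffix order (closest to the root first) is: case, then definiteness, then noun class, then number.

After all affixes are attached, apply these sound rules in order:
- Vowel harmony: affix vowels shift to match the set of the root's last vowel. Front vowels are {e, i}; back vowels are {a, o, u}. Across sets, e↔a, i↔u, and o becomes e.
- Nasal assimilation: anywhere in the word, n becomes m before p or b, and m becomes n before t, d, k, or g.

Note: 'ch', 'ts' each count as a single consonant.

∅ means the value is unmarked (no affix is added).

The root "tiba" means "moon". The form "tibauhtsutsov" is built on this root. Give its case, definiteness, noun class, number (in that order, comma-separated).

Segment: tiba-uh-tsuts-ov.
case: -uh → accusative.
definiteness: -tsuts → indefinite.
noun class: -ov → class II.
number: ∅ → dual.

accusative, indefinite, class II, dual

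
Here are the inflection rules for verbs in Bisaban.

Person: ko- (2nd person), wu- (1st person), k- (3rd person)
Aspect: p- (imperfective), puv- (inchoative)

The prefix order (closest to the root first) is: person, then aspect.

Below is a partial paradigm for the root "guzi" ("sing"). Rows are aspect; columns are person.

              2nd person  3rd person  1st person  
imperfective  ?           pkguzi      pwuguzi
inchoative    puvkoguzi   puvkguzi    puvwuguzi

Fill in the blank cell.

Attach person 2nd person ko- → koguzi.
Attach aspect imperfective p- → pkoguzi.

pkoguzi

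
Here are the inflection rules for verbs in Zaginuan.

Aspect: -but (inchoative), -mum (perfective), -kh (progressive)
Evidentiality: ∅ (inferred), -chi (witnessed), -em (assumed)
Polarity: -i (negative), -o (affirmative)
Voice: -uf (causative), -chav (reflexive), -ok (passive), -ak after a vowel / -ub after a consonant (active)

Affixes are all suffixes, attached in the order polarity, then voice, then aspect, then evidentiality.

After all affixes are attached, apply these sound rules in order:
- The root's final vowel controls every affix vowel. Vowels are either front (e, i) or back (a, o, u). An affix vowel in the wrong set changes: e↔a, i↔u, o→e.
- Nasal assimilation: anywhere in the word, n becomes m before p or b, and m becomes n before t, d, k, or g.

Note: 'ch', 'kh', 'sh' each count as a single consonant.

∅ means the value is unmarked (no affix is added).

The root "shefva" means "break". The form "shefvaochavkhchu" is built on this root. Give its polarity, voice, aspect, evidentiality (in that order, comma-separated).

affirmative, reflexive, progressive, witnessed

Segment: shefva-o-chav-kh-chi.
polarity: -o → affirmative.
voice: -chav → reflexive.
aspect: -kh → progressive.
evidentiality: -chi → witnessed.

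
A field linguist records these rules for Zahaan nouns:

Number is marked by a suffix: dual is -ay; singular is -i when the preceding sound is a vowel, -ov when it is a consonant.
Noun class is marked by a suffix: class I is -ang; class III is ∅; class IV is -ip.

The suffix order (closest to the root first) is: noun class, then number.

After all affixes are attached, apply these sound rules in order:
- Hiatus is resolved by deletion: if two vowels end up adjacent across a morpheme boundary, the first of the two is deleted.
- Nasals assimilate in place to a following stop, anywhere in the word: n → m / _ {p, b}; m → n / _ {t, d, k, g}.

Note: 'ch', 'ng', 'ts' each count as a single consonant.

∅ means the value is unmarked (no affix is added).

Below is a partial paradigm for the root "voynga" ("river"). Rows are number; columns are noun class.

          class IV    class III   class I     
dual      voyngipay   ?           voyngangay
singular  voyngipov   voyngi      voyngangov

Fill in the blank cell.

noun class = class III: zero marking, form stays voynga.
Attach number dual -ay → voyngaay.
Apply vowel deletion: voyngaay → voyngay.
Nasal assimilation: no change.

voyngay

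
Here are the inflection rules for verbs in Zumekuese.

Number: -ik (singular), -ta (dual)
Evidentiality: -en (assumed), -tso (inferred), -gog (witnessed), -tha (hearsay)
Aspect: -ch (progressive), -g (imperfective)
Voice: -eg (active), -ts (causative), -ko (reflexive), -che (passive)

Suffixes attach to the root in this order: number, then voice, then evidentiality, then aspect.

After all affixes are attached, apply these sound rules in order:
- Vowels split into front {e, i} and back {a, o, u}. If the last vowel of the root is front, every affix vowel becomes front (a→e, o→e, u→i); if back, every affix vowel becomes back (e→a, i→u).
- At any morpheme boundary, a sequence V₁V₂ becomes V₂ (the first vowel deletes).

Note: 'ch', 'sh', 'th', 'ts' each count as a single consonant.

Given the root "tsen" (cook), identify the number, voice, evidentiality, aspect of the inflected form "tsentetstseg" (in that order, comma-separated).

dual, causative, inferred, imperfective

Segment: tsen-ta-ts-tso-g.
number: -ta → dual.
voice: -ts → causative.
evidentiality: -tso → inferred.
aspect: -g → imperfective.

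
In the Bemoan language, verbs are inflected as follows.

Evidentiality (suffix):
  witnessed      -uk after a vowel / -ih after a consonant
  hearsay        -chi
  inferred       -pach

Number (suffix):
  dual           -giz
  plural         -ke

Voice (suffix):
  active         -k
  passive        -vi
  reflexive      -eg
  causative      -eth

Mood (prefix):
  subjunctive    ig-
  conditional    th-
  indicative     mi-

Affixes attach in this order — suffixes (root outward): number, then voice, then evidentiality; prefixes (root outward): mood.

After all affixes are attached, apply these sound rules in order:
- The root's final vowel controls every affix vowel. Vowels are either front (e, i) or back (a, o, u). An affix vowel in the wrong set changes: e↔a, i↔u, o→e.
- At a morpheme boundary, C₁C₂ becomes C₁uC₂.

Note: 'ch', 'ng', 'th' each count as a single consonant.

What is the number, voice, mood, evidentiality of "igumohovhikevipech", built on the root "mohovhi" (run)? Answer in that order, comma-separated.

Segment: ig-mohovhi-ke-vi-pach.
number: -ke → plural.
voice: -vi → passive.
mood: ig- → subjunctive.
evidentiality: -pach → inferred.

plural, passive, subjunctive, inferred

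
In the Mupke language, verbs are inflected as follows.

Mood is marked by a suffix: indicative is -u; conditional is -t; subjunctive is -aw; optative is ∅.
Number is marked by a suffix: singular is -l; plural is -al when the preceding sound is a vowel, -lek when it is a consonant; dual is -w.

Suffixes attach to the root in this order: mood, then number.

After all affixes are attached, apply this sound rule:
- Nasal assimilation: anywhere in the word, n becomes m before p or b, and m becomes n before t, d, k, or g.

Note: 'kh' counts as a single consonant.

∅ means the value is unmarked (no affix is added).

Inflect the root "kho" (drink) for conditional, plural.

Attach mood conditional -t → khot.
Attach number plural -lek (after consonant 't') → khotlek.
Nasal assimilation: no change.

khotlek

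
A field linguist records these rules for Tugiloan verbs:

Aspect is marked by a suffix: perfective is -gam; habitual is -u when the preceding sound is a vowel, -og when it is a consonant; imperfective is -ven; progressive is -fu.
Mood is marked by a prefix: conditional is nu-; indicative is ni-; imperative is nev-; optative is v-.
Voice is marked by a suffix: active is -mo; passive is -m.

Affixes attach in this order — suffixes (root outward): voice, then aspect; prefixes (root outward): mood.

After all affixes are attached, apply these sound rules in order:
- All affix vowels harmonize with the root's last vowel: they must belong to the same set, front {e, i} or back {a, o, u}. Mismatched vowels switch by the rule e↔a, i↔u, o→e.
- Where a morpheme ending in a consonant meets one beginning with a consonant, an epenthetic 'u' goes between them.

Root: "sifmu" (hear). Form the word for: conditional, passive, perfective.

Attach voice passive -m → sifmum.
Attach mood conditional nu- → nusifmum.
Attach aspect perfective -gam → nusifmumgam.
Vowel harmony: no change.
Apply epenthesis: nusifmumgam → nusifmumugam.

nusifmumugam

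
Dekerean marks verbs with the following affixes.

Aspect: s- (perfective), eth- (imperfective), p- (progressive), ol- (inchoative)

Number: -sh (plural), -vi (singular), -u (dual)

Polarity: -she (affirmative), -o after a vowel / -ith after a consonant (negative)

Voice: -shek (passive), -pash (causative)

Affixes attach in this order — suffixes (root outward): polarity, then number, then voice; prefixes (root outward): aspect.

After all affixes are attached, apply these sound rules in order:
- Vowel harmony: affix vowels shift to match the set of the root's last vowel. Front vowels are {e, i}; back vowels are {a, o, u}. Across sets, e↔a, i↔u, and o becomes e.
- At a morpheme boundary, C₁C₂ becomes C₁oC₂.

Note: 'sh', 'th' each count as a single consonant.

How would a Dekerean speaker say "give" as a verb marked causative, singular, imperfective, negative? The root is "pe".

Attach aspect imperfective eth- → ethpe.
Attach polarity negative -o (after vowel 'e') → ethpeo.
Attach number singular -vi → ethpeovi.
Attach voice causative -pash → ethpeovipash.
Apply vowel harmony: ethpeovipash → ethpeevipesh.
Apply epenthesis: ethpeevipesh → ethopeevipesh.

ethopeevipesh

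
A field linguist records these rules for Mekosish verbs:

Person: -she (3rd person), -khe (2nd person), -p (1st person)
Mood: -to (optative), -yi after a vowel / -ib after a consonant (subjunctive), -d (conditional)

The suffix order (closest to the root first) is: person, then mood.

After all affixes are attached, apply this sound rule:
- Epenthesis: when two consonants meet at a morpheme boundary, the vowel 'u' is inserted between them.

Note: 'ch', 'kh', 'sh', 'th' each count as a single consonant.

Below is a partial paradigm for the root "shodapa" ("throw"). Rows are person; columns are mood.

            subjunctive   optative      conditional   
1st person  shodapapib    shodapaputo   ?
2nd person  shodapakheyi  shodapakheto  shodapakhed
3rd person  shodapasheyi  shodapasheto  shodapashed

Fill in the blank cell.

shodapapud

Attach person 1st person -p → shodapap.
Attach mood conditional -d → shodapapd.
Apply epenthesis: shodapapd → shodapapud.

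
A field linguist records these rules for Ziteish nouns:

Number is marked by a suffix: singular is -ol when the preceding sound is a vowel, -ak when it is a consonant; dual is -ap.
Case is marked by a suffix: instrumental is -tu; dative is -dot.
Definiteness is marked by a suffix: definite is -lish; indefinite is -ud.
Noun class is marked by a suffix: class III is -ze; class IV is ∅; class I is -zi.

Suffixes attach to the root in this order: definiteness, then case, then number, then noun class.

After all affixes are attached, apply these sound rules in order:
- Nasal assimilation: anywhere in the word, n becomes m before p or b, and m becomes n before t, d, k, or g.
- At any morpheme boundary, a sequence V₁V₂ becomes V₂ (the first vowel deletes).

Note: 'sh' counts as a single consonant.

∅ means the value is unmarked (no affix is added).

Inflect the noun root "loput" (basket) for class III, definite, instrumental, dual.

Attach definiteness definite -lish → loputlish.
Attach case instrumental -tu → loputlishtu.
Attach number dual -ap → loputlishtuap.
Attach noun class class III -ze → loputlishtuapze.
Nasal assimilation: no change.
Apply vowel deletion: loputlishtuapze → loputlishtapze.

loputlishtapze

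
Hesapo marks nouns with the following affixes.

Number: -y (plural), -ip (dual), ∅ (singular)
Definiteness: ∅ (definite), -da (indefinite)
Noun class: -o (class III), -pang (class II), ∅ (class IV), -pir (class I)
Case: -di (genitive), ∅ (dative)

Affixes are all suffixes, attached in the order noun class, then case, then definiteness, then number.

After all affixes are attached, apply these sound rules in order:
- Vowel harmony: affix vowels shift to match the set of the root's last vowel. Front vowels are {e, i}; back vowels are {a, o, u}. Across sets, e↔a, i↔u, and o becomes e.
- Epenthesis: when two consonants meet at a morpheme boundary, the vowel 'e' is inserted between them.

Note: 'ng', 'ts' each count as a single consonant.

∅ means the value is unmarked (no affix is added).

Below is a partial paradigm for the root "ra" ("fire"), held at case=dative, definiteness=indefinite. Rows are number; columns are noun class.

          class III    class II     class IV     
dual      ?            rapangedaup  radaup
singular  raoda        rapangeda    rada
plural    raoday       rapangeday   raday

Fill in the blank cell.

raodaup

Attach noun class class III -o → rao.
case = dative: zero marking, form stays rao.
Attach definiteness indefinite -da → raoda.
Attach number dual -ip → raodaip.
Apply vowel harmony: raodaip → raodaup.
Epenthesis: no change.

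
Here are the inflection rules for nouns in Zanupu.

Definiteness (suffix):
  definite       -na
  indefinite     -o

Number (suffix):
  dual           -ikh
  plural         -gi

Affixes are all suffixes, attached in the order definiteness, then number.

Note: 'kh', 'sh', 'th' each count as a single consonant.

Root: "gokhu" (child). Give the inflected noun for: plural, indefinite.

gokhuogi

Attach definiteness indefinite -o → gokhuo.
Attach number plural -gi → gokhuogi.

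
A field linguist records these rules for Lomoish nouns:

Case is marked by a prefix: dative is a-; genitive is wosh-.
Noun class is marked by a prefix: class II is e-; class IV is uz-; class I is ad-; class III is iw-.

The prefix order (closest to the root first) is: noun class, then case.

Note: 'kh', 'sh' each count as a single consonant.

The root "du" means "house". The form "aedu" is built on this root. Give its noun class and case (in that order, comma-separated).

Segment: a-e-du.
noun class: e- → class II.
case: a- → dative.

class II, dative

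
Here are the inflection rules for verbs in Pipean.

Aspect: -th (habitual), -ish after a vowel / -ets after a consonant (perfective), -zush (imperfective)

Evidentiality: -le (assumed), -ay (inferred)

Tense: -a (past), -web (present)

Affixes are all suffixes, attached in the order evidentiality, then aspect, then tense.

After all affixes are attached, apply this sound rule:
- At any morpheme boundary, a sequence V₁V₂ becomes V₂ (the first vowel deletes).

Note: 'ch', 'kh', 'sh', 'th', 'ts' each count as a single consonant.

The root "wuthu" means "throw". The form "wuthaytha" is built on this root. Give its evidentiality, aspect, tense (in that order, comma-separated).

Segment: wuthu-ay-th-a.
evidentiality: -ay → inferred.
aspect: -th → habitual.
tense: -a → past.

inferred, habitual, past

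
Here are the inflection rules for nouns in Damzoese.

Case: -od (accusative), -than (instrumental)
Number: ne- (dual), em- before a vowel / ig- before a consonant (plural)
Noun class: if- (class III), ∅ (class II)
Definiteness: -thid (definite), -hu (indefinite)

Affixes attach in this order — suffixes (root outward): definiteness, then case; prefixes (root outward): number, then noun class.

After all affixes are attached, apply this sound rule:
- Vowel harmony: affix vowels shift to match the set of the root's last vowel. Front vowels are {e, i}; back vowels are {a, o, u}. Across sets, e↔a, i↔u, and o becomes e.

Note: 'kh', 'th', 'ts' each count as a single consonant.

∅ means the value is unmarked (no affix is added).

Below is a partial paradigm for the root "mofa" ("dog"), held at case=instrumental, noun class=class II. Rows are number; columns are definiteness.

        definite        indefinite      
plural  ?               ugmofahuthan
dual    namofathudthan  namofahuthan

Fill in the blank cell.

ugmofathudthan

Attach definiteness definite -thid → mofathid.
Attach case instrumental -than → mofathidthan.
Attach number plural ig- (before consonant 'm') → igmofathidthan.
noun class = class II: zero marking, form stays igmofathidthan.
Apply vowel harmony: igmofathidthan → ugmofathudthan.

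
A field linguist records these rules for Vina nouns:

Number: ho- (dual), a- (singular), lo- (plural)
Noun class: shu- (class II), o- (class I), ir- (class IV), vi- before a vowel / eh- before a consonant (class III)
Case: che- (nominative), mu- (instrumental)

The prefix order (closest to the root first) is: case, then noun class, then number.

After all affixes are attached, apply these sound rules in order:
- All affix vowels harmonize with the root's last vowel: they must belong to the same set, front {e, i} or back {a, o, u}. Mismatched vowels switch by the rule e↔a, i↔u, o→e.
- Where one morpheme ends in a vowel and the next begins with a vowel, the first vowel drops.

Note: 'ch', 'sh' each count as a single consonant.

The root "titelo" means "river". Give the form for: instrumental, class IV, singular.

Attach case instrumental mu- → mutitelo.
Attach noun class class IV ir- → irmutitelo.
Attach number singular a- → airmutitelo.
Apply vowel harmony: airmutitelo → aurmutitelo.
Apply vowel deletion: aurmutitelo → urmutitelo.

urmutitelo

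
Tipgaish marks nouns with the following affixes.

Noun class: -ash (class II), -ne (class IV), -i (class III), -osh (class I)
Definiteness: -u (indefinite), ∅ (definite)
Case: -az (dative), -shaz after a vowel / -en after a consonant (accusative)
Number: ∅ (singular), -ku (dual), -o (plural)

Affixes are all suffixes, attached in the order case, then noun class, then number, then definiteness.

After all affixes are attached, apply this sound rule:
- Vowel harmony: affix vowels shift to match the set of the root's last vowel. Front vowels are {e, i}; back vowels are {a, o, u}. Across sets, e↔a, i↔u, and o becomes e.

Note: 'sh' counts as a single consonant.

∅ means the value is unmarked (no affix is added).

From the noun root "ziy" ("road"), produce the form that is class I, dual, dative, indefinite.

Attach case dative -az → ziyaz.
Attach noun class class I -osh → ziyazosh.
Attach number dual -ku → ziyazoshku.
Attach definiteness indefinite -u → ziyazoshkuu.
Apply vowel harmony: ziyazoshkuu → ziyezeshkii.

ziyezeshkii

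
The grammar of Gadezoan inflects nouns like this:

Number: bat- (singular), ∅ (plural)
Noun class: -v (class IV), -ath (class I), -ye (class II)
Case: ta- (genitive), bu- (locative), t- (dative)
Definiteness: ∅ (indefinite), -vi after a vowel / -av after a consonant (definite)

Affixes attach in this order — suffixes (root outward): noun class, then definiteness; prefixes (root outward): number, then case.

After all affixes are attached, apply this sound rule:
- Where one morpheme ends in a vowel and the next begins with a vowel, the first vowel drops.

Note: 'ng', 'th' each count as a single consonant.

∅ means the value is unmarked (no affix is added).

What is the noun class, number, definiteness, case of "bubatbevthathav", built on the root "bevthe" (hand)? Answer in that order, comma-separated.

Segment: bu-bat-bevthe-ath-av.
noun class: -ath → class I.
number: bat- → singular.
definiteness: -vi/av → definite.
case: bu- → locative.

class I, singular, definite, locative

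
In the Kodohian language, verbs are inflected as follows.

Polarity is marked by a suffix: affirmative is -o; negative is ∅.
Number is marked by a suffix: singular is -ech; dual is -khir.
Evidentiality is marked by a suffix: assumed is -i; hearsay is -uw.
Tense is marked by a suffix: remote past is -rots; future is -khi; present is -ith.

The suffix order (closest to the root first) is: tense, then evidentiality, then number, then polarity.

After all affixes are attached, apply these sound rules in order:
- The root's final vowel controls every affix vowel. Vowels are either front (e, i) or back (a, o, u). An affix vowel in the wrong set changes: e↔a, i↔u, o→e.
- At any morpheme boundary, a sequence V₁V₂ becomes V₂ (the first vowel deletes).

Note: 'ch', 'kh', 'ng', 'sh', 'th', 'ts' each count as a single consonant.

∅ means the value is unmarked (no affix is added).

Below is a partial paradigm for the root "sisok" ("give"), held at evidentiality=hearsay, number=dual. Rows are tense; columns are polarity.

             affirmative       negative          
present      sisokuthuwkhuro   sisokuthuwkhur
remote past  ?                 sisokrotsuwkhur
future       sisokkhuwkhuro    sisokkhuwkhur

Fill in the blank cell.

Attach tense remote past -rots → sisokrots.
Attach evidentiality hearsay -uw → sisokrotsuw.
Attach number dual -khir → sisokrotsuwkhir.
Attach polarity affirmative -o → sisokrotsuwkhiro.
Apply vowel harmony: sisokrotsuwkhiro → sisokrotsuwkhuro.
Vowel deletion: no change.

sisokrotsuwkhuro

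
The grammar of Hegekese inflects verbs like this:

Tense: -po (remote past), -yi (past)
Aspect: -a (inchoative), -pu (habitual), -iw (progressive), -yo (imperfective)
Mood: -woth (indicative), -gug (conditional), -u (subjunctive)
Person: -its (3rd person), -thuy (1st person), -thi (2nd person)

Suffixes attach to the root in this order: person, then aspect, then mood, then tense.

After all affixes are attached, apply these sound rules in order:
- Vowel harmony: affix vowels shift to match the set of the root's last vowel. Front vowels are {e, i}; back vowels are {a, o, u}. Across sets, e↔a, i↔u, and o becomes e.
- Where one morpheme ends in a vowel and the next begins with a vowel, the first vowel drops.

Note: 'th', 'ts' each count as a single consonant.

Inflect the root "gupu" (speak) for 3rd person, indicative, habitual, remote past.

Attach person 3rd person -its → gupuits.
Attach aspect habitual -pu → gupuitspu.
Attach mood indicative -woth → gupuitspuwoth.
Attach tense remote past -po → gupuitspuwothpo.
Apply vowel harmony: gupuitspuwothpo → gupuutspuwothpo.
Apply vowel deletion: gupuutspuwothpo → guputspuwothpo.

guputspuwothpo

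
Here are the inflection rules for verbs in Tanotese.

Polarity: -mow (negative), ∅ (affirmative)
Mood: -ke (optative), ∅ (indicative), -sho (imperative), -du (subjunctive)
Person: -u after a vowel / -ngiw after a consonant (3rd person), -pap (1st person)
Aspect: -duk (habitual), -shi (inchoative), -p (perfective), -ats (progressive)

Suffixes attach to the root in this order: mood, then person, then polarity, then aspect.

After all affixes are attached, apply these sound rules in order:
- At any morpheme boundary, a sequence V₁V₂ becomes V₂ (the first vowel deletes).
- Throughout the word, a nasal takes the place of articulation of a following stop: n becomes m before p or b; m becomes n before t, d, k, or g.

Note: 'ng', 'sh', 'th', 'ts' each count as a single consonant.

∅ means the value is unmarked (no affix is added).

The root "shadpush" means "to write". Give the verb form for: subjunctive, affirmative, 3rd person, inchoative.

shadpushdushi

Attach mood subjunctive -du → shadpushdu.
Attach person 3rd person -u (after vowel 'u') → shadpushduu.
polarity = affirmative: zero marking, form stays shadpushduu.
Attach aspect inchoative -shi → shadpushduushi.
Apply vowel deletion: shadpushduushi → shadpushdushi.
Nasal assimilation: no change.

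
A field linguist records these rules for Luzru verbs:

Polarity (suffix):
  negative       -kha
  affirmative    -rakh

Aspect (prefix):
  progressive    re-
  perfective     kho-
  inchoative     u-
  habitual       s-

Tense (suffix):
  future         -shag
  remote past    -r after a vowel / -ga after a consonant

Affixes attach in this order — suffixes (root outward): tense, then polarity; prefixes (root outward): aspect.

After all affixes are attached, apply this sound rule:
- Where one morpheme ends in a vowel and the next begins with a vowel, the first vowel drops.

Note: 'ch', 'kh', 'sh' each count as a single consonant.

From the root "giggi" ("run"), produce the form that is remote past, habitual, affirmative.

Attach tense remote past -r (after vowel 'i') → giggir.
Attach polarity affirmative -rakh → giggirrakh.
Attach aspect habitual s- → sgiggirrakh.
Vowel deletion: no change.

sgiggirrakh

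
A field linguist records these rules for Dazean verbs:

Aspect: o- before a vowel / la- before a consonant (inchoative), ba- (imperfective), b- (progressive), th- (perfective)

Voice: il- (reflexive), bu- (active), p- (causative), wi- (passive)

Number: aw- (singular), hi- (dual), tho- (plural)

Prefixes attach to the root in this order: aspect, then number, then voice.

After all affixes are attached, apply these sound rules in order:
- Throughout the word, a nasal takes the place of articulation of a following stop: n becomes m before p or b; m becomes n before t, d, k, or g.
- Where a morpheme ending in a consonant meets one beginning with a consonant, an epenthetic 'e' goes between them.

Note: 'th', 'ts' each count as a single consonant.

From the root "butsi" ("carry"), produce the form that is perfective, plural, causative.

pethothebutsi

Attach aspect perfective th- → thbutsi.
Attach number plural tho- → thothbutsi.
Attach voice causative p- → pthothbutsi.
Nasal assimilation: no change.
Apply epenthesis: pthothbutsi → pethothebutsi.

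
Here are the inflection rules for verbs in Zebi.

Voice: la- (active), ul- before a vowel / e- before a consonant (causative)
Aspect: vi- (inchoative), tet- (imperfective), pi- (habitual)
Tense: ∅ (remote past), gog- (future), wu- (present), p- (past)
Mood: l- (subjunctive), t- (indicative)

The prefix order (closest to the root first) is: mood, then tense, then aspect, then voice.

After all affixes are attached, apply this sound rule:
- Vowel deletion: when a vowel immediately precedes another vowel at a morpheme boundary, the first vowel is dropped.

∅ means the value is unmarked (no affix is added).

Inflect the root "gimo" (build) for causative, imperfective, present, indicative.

Attach mood indicative t- → tgimo.
Attach tense present wu- → wutgimo.
Attach aspect imperfective tet- → tetwutgimo.
Attach voice causative e- (before consonant 't') → etetwutgimo.
Vowel deletion: no change.

etetwutgimo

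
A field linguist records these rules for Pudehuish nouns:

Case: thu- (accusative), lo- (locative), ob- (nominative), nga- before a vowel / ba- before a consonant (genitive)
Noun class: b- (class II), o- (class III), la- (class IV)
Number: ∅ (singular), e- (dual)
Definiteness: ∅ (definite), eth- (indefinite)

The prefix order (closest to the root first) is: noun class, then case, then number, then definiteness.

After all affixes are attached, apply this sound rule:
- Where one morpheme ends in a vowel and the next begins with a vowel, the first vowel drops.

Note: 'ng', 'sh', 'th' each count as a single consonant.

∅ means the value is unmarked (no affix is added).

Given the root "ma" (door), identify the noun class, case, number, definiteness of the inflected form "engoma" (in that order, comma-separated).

class III, genitive, dual, definite

Segment: e-nga-o-ma.
noun class: o- → class III.
case: nga/ba- → genitive.
number: e- → dual.
definiteness: ∅ → definite.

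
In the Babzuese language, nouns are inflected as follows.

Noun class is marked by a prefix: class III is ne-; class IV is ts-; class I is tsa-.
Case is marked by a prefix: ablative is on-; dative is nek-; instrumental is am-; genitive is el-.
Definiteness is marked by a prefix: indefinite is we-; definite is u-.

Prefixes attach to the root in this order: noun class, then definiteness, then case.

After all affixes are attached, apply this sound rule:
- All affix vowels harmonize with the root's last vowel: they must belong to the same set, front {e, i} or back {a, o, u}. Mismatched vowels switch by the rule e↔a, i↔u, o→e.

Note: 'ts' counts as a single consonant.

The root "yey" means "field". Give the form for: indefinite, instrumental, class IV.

emwetsyey

Attach noun class class IV ts- → tsyey.
Attach definiteness indefinite we- → wetsyey.
Attach case instrumental am- → amwetsyey.
Apply vowel harmony: amwetsyey → emwetsyey.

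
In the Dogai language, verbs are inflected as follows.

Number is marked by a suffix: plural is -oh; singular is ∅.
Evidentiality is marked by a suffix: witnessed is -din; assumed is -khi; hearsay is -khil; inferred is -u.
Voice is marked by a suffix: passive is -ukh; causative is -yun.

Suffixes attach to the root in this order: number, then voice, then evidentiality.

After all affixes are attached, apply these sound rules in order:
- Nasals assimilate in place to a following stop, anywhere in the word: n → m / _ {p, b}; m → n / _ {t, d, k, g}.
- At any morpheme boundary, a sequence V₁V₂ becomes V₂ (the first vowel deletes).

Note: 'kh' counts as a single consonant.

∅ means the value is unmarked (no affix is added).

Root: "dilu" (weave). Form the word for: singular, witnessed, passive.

dilukhdin

number = singular: zero marking, form stays dilu.
Attach voice passive -ukh → diluukh.
Attach evidentiality witnessed -din → diluukhdin.
Nasal assimilation: no change.
Apply vowel deletion: diluukhdin → dilukhdin.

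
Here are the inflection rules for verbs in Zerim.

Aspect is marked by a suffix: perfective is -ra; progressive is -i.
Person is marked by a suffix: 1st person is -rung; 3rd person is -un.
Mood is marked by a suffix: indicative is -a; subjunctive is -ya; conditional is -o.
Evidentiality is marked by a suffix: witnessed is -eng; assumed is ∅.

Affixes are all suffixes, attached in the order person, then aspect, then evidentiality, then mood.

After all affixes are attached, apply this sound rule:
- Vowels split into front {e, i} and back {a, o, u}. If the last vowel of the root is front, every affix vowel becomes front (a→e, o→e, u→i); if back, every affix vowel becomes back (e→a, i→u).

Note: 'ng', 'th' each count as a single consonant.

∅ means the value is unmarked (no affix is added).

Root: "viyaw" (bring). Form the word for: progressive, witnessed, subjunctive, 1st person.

viyawrunguangya

Attach person 1st person -rung → viyawrung.
Attach aspect progressive -i → viyawrungi.
Attach evidentiality witnessed -eng → viyawrungieng.
Attach mood subjunctive -ya → viyawrungiengya.
Apply vowel harmony: viyawrungiengya → viyawrunguangya.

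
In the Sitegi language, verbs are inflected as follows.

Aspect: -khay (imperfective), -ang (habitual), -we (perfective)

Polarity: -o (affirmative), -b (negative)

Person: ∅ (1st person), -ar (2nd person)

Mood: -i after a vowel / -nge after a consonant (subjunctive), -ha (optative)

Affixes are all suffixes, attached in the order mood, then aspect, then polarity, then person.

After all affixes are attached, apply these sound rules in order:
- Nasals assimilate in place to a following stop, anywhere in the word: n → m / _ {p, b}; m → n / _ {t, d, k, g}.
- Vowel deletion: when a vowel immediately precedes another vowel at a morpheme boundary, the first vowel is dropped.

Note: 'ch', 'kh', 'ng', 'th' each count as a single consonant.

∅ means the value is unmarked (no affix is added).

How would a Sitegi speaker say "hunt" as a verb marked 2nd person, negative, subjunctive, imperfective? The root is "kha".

khikhaybar

Attach mood subjunctive -i (after vowel 'a') → khai.
Attach aspect imperfective -khay → khaikhay.
Attach polarity negative -b → khaikhayb.
Attach person 2nd person -ar → khaikhaybar.
Nasal assimilation: no change.
Apply vowel deletion: khaikhaybar → khikhaybar.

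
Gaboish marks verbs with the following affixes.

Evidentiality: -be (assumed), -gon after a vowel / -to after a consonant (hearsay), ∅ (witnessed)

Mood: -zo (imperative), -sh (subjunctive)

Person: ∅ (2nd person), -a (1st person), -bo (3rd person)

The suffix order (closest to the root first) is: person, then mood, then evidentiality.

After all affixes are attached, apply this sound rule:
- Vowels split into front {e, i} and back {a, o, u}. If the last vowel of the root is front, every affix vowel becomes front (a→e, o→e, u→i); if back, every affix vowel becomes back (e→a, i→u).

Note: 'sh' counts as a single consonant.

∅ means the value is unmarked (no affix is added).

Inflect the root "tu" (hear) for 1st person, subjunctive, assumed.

tuashba

Attach person 1st person -a → tua.
Attach mood subjunctive -sh → tuash.
Attach evidentiality assumed -be → tuashbe.
Apply vowel harmony: tuashbe → tuashba.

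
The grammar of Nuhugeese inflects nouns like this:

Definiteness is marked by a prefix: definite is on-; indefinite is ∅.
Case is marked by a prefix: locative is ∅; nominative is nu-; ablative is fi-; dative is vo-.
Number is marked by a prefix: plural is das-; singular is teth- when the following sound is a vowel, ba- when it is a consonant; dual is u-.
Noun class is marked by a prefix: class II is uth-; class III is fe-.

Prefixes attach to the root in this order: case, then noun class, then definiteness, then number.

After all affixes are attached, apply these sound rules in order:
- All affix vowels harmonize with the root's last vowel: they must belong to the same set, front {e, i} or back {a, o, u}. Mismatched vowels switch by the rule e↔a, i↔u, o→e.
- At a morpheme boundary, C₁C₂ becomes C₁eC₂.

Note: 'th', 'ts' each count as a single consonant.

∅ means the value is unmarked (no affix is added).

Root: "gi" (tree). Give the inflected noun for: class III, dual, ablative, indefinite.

ifefigi

Attach case ablative fi- → figi.
Attach noun class class III fe- → fefigi.
definiteness = indefinite: zero marking, form stays fefigi.
Attach number dual u- → ufefigi.
Apply vowel harmony: ufefigi → ifefigi.
Epenthesis: no change.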